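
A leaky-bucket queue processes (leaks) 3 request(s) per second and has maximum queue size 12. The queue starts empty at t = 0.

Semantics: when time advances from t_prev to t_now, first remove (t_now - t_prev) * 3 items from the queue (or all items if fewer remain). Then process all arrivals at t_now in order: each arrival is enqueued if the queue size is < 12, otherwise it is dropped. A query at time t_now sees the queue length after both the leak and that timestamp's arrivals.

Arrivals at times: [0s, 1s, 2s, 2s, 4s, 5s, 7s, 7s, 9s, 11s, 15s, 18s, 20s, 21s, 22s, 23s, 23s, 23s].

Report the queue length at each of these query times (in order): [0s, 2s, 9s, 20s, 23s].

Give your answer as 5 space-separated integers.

Queue lengths at query times:
  query t=0s: backlog = 1
  query t=2s: backlog = 2
  query t=9s: backlog = 1
  query t=20s: backlog = 1
  query t=23s: backlog = 3

Answer: 1 2 1 1 3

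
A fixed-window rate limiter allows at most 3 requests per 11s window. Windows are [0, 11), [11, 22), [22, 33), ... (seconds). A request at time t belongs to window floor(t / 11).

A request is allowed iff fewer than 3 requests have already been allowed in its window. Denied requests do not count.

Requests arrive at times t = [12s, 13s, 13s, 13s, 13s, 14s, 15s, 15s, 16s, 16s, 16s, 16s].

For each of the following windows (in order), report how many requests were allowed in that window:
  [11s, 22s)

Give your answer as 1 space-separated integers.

Answer: 3

Derivation:
Processing requests:
  req#1 t=12s (window 1): ALLOW
  req#2 t=13s (window 1): ALLOW
  req#3 t=13s (window 1): ALLOW
  req#4 t=13s (window 1): DENY
  req#5 t=13s (window 1): DENY
  req#6 t=14s (window 1): DENY
  req#7 t=15s (window 1): DENY
  req#8 t=15s (window 1): DENY
  req#9 t=16s (window 1): DENY
  req#10 t=16s (window 1): DENY
  req#11 t=16s (window 1): DENY
  req#12 t=16s (window 1): DENY

Allowed counts by window: 3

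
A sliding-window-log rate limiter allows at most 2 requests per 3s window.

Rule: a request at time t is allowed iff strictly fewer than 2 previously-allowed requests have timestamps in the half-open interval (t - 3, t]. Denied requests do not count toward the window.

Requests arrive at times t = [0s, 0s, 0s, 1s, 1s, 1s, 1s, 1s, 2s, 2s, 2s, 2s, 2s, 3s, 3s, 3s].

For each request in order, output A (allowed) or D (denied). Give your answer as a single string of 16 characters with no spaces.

Answer: AADDDDDDDDDDDAAD

Derivation:
Tracking allowed requests in the window:
  req#1 t=0s: ALLOW
  req#2 t=0s: ALLOW
  req#3 t=0s: DENY
  req#4 t=1s: DENY
  req#5 t=1s: DENY
  req#6 t=1s: DENY
  req#7 t=1s: DENY
  req#8 t=1s: DENY
  req#9 t=2s: DENY
  req#10 t=2s: DENY
  req#11 t=2s: DENY
  req#12 t=2s: DENY
  req#13 t=2s: DENY
  req#14 t=3s: ALLOW
  req#15 t=3s: ALLOW
  req#16 t=3s: DENY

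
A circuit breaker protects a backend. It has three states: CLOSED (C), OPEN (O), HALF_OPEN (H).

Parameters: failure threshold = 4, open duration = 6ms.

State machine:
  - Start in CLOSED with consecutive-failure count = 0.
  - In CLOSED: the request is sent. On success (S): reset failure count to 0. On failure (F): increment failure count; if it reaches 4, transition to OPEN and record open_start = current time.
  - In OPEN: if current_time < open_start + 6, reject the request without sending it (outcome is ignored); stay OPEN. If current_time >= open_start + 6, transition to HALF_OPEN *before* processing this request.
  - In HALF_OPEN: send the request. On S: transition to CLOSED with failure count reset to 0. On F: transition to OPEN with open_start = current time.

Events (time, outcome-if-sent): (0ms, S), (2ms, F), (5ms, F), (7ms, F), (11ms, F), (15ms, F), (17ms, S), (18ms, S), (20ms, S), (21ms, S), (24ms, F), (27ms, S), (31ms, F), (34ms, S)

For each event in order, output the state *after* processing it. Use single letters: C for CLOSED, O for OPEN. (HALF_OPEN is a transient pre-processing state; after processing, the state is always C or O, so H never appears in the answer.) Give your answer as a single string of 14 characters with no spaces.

State after each event:
  event#1 t=0ms outcome=S: state=CLOSED
  event#2 t=2ms outcome=F: state=CLOSED
  event#3 t=5ms outcome=F: state=CLOSED
  event#4 t=7ms outcome=F: state=CLOSED
  event#5 t=11ms outcome=F: state=OPEN
  event#6 t=15ms outcome=F: state=OPEN
  event#7 t=17ms outcome=S: state=CLOSED
  event#8 t=18ms outcome=S: state=CLOSED
  event#9 t=20ms outcome=S: state=CLOSED
  event#10 t=21ms outcome=S: state=CLOSED
  event#11 t=24ms outcome=F: state=CLOSED
  event#12 t=27ms outcome=S: state=CLOSED
  event#13 t=31ms outcome=F: state=CLOSED
  event#14 t=34ms outcome=S: state=CLOSED

Answer: CCCCOOCCCCCCCC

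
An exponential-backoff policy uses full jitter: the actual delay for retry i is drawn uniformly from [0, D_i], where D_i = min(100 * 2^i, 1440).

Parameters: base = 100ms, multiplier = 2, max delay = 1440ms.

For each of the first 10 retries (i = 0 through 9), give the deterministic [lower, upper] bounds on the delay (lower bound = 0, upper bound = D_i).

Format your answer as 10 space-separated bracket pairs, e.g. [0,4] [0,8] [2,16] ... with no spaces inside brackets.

Computing bounds per retry:
  i=0: D_i=min(100*2^0,1440)=100, bounds=[0,100]
  i=1: D_i=min(100*2^1,1440)=200, bounds=[0,200]
  i=2: D_i=min(100*2^2,1440)=400, bounds=[0,400]
  i=3: D_i=min(100*2^3,1440)=800, bounds=[0,800]
  i=4: D_i=min(100*2^4,1440)=1440, bounds=[0,1440]
  i=5: D_i=min(100*2^5,1440)=1440, bounds=[0,1440]
  i=6: D_i=min(100*2^6,1440)=1440, bounds=[0,1440]
  i=7: D_i=min(100*2^7,1440)=1440, bounds=[0,1440]
  i=8: D_i=min(100*2^8,1440)=1440, bounds=[0,1440]
  i=9: D_i=min(100*2^9,1440)=1440, bounds=[0,1440]

Answer: [0,100] [0,200] [0,400] [0,800] [0,1440] [0,1440] [0,1440] [0,1440] [0,1440] [0,1440]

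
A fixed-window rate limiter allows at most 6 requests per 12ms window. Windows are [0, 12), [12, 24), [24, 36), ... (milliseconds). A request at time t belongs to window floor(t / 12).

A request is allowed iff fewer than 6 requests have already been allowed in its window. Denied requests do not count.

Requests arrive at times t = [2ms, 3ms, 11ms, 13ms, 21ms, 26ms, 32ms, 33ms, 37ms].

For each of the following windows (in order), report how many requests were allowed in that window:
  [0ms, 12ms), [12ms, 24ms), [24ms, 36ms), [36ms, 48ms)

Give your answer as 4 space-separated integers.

Processing requests:
  req#1 t=2ms (window 0): ALLOW
  req#2 t=3ms (window 0): ALLOW
  req#3 t=11ms (window 0): ALLOW
  req#4 t=13ms (window 1): ALLOW
  req#5 t=21ms (window 1): ALLOW
  req#6 t=26ms (window 2): ALLOW
  req#7 t=32ms (window 2): ALLOW
  req#8 t=33ms (window 2): ALLOW
  req#9 t=37ms (window 3): ALLOW

Allowed counts by window: 3 2 3 1

Answer: 3 2 3 1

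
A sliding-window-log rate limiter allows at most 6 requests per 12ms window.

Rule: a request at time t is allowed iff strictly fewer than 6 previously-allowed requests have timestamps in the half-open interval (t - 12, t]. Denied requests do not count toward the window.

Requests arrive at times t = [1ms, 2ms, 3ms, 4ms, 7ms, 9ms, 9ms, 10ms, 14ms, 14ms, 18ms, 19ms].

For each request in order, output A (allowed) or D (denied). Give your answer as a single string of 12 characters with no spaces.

Answer: AAAAAADDAAAA

Derivation:
Tracking allowed requests in the window:
  req#1 t=1ms: ALLOW
  req#2 t=2ms: ALLOW
  req#3 t=3ms: ALLOW
  req#4 t=4ms: ALLOW
  req#5 t=7ms: ALLOW
  req#6 t=9ms: ALLOW
  req#7 t=9ms: DENY
  req#8 t=10ms: DENY
  req#9 t=14ms: ALLOW
  req#10 t=14ms: ALLOW
  req#11 t=18ms: ALLOW
  req#12 t=19ms: ALLOW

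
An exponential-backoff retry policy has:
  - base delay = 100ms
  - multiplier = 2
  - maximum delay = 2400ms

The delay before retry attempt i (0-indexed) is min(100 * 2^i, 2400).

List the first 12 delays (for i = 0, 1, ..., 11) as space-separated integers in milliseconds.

Computing each delay:
  i=0: min(100*2^0, 2400) = 100
  i=1: min(100*2^1, 2400) = 200
  i=2: min(100*2^2, 2400) = 400
  i=3: min(100*2^3, 2400) = 800
  i=4: min(100*2^4, 2400) = 1600
  i=5: min(100*2^5, 2400) = 2400
  i=6: min(100*2^6, 2400) = 2400
  i=7: min(100*2^7, 2400) = 2400
  i=8: min(100*2^8, 2400) = 2400
  i=9: min(100*2^9, 2400) = 2400
  i=10: min(100*2^10, 2400) = 2400
  i=11: min(100*2^11, 2400) = 2400

Answer: 100 200 400 800 1600 2400 2400 2400 2400 2400 2400 2400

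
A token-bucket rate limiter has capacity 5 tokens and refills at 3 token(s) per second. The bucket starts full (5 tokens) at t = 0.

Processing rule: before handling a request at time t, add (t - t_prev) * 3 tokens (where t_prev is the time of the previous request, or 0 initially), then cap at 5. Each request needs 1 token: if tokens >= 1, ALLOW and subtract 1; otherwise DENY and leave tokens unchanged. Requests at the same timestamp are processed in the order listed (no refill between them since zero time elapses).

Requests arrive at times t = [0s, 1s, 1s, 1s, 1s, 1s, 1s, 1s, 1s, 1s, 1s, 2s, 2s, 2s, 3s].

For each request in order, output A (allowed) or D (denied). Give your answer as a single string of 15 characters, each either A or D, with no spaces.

Simulating step by step:
  req#1 t=0s: ALLOW
  req#2 t=1s: ALLOW
  req#3 t=1s: ALLOW
  req#4 t=1s: ALLOW
  req#5 t=1s: ALLOW
  req#6 t=1s: ALLOW
  req#7 t=1s: DENY
  req#8 t=1s: DENY
  req#9 t=1s: DENY
  req#10 t=1s: DENY
  req#11 t=1s: DENY
  req#12 t=2s: ALLOW
  req#13 t=2s: ALLOW
  req#14 t=2s: ALLOW
  req#15 t=3s: ALLOW

Answer: AAAAAADDDDDAAAA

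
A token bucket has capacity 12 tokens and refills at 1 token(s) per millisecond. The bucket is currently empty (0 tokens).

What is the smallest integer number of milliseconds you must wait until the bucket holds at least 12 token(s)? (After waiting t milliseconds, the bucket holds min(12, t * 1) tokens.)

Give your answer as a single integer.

Answer: 12

Derivation:
Need t * 1 >= 12, so t >= 12/1.
Smallest integer t = ceil(12/1) = 12.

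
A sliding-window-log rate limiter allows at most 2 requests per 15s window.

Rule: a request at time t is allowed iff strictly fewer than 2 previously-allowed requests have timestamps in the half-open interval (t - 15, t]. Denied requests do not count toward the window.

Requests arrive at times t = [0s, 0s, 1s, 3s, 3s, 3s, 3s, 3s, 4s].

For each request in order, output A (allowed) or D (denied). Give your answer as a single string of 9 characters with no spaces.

Answer: AADDDDDDD

Derivation:
Tracking allowed requests in the window:
  req#1 t=0s: ALLOW
  req#2 t=0s: ALLOW
  req#3 t=1s: DENY
  req#4 t=3s: DENY
  req#5 t=3s: DENY
  req#6 t=3s: DENY
  req#7 t=3s: DENY
  req#8 t=3s: DENY
  req#9 t=4s: DENY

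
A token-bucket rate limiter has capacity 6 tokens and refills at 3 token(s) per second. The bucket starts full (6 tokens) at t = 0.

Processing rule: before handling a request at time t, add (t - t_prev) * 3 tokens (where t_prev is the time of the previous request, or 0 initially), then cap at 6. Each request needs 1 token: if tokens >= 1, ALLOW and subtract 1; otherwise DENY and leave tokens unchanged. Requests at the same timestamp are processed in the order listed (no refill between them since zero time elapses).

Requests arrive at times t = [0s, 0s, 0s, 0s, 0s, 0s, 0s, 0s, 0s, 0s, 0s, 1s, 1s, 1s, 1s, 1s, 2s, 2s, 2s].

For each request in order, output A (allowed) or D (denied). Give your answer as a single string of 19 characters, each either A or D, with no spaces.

Answer: AAAAAADDDDDAAADDAAA

Derivation:
Simulating step by step:
  req#1 t=0s: ALLOW
  req#2 t=0s: ALLOW
  req#3 t=0s: ALLOW
  req#4 t=0s: ALLOW
  req#5 t=0s: ALLOW
  req#6 t=0s: ALLOW
  req#7 t=0s: DENY
  req#8 t=0s: DENY
  req#9 t=0s: DENY
  req#10 t=0s: DENY
  req#11 t=0s: DENY
  req#12 t=1s: ALLOW
  req#13 t=1s: ALLOW
  req#14 t=1s: ALLOW
  req#15 t=1s: DENY
  req#16 t=1s: DENY
  req#17 t=2s: ALLOW
  req#18 t=2s: ALLOW
  req#19 t=2s: ALLOW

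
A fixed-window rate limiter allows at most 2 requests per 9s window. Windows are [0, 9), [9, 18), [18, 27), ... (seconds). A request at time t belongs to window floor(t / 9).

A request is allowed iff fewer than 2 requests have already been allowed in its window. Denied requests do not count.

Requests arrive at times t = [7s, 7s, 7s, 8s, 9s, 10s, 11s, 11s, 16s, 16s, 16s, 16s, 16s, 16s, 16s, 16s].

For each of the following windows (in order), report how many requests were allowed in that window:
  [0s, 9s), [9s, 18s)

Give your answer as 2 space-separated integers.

Answer: 2 2

Derivation:
Processing requests:
  req#1 t=7s (window 0): ALLOW
  req#2 t=7s (window 0): ALLOW
  req#3 t=7s (window 0): DENY
  req#4 t=8s (window 0): DENY
  req#5 t=9s (window 1): ALLOW
  req#6 t=10s (window 1): ALLOW
  req#7 t=11s (window 1): DENY
  req#8 t=11s (window 1): DENY
  req#9 t=16s (window 1): DENY
  req#10 t=16s (window 1): DENY
  req#11 t=16s (window 1): DENY
  req#12 t=16s (window 1): DENY
  req#13 t=16s (window 1): DENY
  req#14 t=16s (window 1): DENY
  req#15 t=16s (window 1): DENY
  req#16 t=16s (window 1): DENY

Allowed counts by window: 2 2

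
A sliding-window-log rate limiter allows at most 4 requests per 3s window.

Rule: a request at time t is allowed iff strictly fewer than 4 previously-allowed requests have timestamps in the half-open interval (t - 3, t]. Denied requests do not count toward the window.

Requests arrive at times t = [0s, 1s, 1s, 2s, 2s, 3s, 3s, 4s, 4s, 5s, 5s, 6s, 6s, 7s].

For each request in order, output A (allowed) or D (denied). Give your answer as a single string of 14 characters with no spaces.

Answer: AAAADADAAADADA

Derivation:
Tracking allowed requests in the window:
  req#1 t=0s: ALLOW
  req#2 t=1s: ALLOW
  req#3 t=1s: ALLOW
  req#4 t=2s: ALLOW
  req#5 t=2s: DENY
  req#6 t=3s: ALLOW
  req#7 t=3s: DENY
  req#8 t=4s: ALLOW
  req#9 t=4s: ALLOW
  req#10 t=5s: ALLOW
  req#11 t=5s: DENY
  req#12 t=6s: ALLOW
  req#13 t=6s: DENY
  req#14 t=7s: ALLOW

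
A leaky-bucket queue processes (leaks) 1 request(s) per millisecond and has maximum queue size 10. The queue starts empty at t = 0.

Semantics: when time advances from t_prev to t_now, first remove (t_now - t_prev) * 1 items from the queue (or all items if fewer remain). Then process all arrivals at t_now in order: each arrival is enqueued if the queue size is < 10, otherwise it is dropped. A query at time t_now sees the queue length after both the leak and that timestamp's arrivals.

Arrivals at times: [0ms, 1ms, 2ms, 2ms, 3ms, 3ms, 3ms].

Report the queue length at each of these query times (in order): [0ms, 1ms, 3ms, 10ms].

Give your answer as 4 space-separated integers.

Queue lengths at query times:
  query t=0ms: backlog = 1
  query t=1ms: backlog = 1
  query t=3ms: backlog = 4
  query t=10ms: backlog = 0

Answer: 1 1 4 0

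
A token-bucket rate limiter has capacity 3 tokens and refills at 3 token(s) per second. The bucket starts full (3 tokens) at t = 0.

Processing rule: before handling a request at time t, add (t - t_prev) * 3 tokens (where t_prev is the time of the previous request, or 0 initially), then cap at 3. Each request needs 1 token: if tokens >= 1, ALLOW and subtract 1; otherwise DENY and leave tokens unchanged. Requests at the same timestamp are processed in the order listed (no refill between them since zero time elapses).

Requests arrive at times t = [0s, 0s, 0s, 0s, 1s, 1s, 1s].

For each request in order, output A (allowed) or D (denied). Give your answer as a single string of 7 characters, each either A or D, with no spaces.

Answer: AAADAAA

Derivation:
Simulating step by step:
  req#1 t=0s: ALLOW
  req#2 t=0s: ALLOW
  req#3 t=0s: ALLOW
  req#4 t=0s: DENY
  req#5 t=1s: ALLOW
  req#6 t=1s: ALLOW
  req#7 t=1s: ALLOW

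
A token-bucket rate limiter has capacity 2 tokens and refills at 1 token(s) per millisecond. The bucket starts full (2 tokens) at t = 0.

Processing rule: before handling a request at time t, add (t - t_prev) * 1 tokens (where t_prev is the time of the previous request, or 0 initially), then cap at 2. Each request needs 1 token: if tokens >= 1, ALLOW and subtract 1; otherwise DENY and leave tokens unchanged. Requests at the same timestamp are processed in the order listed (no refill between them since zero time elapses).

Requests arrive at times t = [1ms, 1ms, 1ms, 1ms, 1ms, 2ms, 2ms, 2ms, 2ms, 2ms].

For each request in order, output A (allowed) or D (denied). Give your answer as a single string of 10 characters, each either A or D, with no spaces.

Simulating step by step:
  req#1 t=1ms: ALLOW
  req#2 t=1ms: ALLOW
  req#3 t=1ms: DENY
  req#4 t=1ms: DENY
  req#5 t=1ms: DENY
  req#6 t=2ms: ALLOW
  req#7 t=2ms: DENY
  req#8 t=2ms: DENY
  req#9 t=2ms: DENY
  req#10 t=2ms: DENY

Answer: AADDDADDDD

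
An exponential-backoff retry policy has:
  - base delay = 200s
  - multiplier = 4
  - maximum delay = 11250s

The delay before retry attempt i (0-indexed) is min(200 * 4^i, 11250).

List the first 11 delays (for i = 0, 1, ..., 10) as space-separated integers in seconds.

Computing each delay:
  i=0: min(200*4^0, 11250) = 200
  i=1: min(200*4^1, 11250) = 800
  i=2: min(200*4^2, 11250) = 3200
  i=3: min(200*4^3, 11250) = 11250
  i=4: min(200*4^4, 11250) = 11250
  i=5: min(200*4^5, 11250) = 11250
  i=6: min(200*4^6, 11250) = 11250
  i=7: min(200*4^7, 11250) = 11250
  i=8: min(200*4^8, 11250) = 11250
  i=9: min(200*4^9, 11250) = 11250
  i=10: min(200*4^10, 11250) = 11250

Answer: 200 800 3200 11250 11250 11250 11250 11250 11250 11250 11250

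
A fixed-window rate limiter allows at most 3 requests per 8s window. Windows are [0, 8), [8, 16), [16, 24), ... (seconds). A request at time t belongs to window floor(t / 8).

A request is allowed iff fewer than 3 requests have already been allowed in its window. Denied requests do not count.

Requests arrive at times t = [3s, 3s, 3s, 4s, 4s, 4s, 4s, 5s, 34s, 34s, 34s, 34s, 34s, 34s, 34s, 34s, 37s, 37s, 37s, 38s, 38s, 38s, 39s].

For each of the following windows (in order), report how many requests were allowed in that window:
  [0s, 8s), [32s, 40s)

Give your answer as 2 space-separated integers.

Processing requests:
  req#1 t=3s (window 0): ALLOW
  req#2 t=3s (window 0): ALLOW
  req#3 t=3s (window 0): ALLOW
  req#4 t=4s (window 0): DENY
  req#5 t=4s (window 0): DENY
  req#6 t=4s (window 0): DENY
  req#7 t=4s (window 0): DENY
  req#8 t=5s (window 0): DENY
  req#9 t=34s (window 4): ALLOW
  req#10 t=34s (window 4): ALLOW
  req#11 t=34s (window 4): ALLOW
  req#12 t=34s (window 4): DENY
  req#13 t=34s (window 4): DENY
  req#14 t=34s (window 4): DENY
  req#15 t=34s (window 4): DENY
  req#16 t=34s (window 4): DENY
  req#17 t=37s (window 4): DENY
  req#18 t=37s (window 4): DENY
  req#19 t=37s (window 4): DENY
  req#20 t=38s (window 4): DENY
  req#21 t=38s (window 4): DENY
  req#22 t=38s (window 4): DENY
  req#23 t=39s (window 4): DENY

Allowed counts by window: 3 3

Answer: 3 3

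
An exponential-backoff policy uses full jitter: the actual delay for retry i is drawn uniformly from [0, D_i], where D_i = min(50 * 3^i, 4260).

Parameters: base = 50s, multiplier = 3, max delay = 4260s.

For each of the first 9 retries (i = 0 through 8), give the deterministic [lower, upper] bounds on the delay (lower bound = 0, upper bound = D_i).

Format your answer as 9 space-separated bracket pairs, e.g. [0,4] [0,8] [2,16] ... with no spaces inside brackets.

Answer: [0,50] [0,150] [0,450] [0,1350] [0,4050] [0,4260] [0,4260] [0,4260] [0,4260]

Derivation:
Computing bounds per retry:
  i=0: D_i=min(50*3^0,4260)=50, bounds=[0,50]
  i=1: D_i=min(50*3^1,4260)=150, bounds=[0,150]
  i=2: D_i=min(50*3^2,4260)=450, bounds=[0,450]
  i=3: D_i=min(50*3^3,4260)=1350, bounds=[0,1350]
  i=4: D_i=min(50*3^4,4260)=4050, bounds=[0,4050]
  i=5: D_i=min(50*3^5,4260)=4260, bounds=[0,4260]
  i=6: D_i=min(50*3^6,4260)=4260, bounds=[0,4260]
  i=7: D_i=min(50*3^7,4260)=4260, bounds=[0,4260]
  i=8: D_i=min(50*3^8,4260)=4260, bounds=[0,4260]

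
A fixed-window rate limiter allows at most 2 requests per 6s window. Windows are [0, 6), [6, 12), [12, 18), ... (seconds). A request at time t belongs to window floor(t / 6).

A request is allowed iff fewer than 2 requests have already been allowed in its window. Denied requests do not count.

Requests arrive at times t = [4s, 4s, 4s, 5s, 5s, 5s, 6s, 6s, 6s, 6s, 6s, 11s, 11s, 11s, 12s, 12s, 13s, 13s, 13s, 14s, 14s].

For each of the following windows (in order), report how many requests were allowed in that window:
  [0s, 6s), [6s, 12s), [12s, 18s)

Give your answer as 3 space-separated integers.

Answer: 2 2 2

Derivation:
Processing requests:
  req#1 t=4s (window 0): ALLOW
  req#2 t=4s (window 0): ALLOW
  req#3 t=4s (window 0): DENY
  req#4 t=5s (window 0): DENY
  req#5 t=5s (window 0): DENY
  req#6 t=5s (window 0): DENY
  req#7 t=6s (window 1): ALLOW
  req#8 t=6s (window 1): ALLOW
  req#9 t=6s (window 1): DENY
  req#10 t=6s (window 1): DENY
  req#11 t=6s (window 1): DENY
  req#12 t=11s (window 1): DENY
  req#13 t=11s (window 1): DENY
  req#14 t=11s (window 1): DENY
  req#15 t=12s (window 2): ALLOW
  req#16 t=12s (window 2): ALLOW
  req#17 t=13s (window 2): DENY
  req#18 t=13s (window 2): DENY
  req#19 t=13s (window 2): DENY
  req#20 t=14s (window 2): DENY
  req#21 t=14s (window 2): DENY

Allowed counts by window: 2 2 2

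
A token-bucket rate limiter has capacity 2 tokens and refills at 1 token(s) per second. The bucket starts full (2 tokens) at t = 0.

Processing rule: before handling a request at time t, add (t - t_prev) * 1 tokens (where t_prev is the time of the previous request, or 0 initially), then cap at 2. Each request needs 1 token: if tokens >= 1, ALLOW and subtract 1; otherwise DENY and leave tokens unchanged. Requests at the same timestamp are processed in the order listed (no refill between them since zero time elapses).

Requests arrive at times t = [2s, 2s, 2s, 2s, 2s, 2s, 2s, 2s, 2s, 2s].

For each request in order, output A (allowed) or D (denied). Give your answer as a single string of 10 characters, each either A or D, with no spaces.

Simulating step by step:
  req#1 t=2s: ALLOW
  req#2 t=2s: ALLOW
  req#3 t=2s: DENY
  req#4 t=2s: DENY
  req#5 t=2s: DENY
  req#6 t=2s: DENY
  req#7 t=2s: DENY
  req#8 t=2s: DENY
  req#9 t=2s: DENY
  req#10 t=2s: DENY

Answer: AADDDDDDDD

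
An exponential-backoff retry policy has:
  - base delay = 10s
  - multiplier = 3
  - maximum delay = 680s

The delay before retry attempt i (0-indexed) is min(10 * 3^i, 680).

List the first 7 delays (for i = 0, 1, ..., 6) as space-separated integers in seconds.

Answer: 10 30 90 270 680 680 680

Derivation:
Computing each delay:
  i=0: min(10*3^0, 680) = 10
  i=1: min(10*3^1, 680) = 30
  i=2: min(10*3^2, 680) = 90
  i=3: min(10*3^3, 680) = 270
  i=4: min(10*3^4, 680) = 680
  i=5: min(10*3^5, 680) = 680
  i=6: min(10*3^6, 680) = 680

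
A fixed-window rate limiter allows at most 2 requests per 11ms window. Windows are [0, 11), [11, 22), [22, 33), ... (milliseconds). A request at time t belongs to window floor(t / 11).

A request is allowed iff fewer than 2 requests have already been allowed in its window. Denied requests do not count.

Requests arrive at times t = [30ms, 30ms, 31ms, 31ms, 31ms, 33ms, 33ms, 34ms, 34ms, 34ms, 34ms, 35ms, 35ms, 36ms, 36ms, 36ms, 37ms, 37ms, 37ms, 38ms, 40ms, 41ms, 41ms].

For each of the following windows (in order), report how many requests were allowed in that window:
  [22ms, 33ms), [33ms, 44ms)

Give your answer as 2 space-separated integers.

Processing requests:
  req#1 t=30ms (window 2): ALLOW
  req#2 t=30ms (window 2): ALLOW
  req#3 t=31ms (window 2): DENY
  req#4 t=31ms (window 2): DENY
  req#5 t=31ms (window 2): DENY
  req#6 t=33ms (window 3): ALLOW
  req#7 t=33ms (window 3): ALLOW
  req#8 t=34ms (window 3): DENY
  req#9 t=34ms (window 3): DENY
  req#10 t=34ms (window 3): DENY
  req#11 t=34ms (window 3): DENY
  req#12 t=35ms (window 3): DENY
  req#13 t=35ms (window 3): DENY
  req#14 t=36ms (window 3): DENY
  req#15 t=36ms (window 3): DENY
  req#16 t=36ms (window 3): DENY
  req#17 t=37ms (window 3): DENY
  req#18 t=37ms (window 3): DENY
  req#19 t=37ms (window 3): DENY
  req#20 t=38ms (window 3): DENY
  req#21 t=40ms (window 3): DENY
  req#22 t=41ms (window 3): DENY
  req#23 t=41ms (window 3): DENY

Allowed counts by window: 2 2

Answer: 2 2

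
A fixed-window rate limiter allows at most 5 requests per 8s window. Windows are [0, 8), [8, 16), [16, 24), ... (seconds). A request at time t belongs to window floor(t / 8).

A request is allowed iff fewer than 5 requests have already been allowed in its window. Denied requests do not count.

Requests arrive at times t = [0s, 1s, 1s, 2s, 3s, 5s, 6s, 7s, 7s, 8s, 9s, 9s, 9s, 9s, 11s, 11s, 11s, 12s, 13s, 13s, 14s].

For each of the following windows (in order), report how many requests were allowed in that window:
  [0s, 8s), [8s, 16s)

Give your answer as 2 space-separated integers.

Answer: 5 5

Derivation:
Processing requests:
  req#1 t=0s (window 0): ALLOW
  req#2 t=1s (window 0): ALLOW
  req#3 t=1s (window 0): ALLOW
  req#4 t=2s (window 0): ALLOW
  req#5 t=3s (window 0): ALLOW
  req#6 t=5s (window 0): DENY
  req#7 t=6s (window 0): DENY
  req#8 t=7s (window 0): DENY
  req#9 t=7s (window 0): DENY
  req#10 t=8s (window 1): ALLOW
  req#11 t=9s (window 1): ALLOW
  req#12 t=9s (window 1): ALLOW
  req#13 t=9s (window 1): ALLOW
  req#14 t=9s (window 1): ALLOW
  req#15 t=11s (window 1): DENY
  req#16 t=11s (window 1): DENY
  req#17 t=11s (window 1): DENY
  req#18 t=12s (window 1): DENY
  req#19 t=13s (window 1): DENY
  req#20 t=13s (window 1): DENY
  req#21 t=14s (window 1): DENY

Allowed counts by window: 5 5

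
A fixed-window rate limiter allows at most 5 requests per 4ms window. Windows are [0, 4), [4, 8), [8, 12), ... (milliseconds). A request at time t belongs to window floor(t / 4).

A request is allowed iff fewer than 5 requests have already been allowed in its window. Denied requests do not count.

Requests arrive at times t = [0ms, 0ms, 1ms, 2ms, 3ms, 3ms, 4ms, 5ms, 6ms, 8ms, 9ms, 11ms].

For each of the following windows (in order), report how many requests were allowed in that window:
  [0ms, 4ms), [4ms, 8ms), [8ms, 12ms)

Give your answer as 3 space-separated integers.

Processing requests:
  req#1 t=0ms (window 0): ALLOW
  req#2 t=0ms (window 0): ALLOW
  req#3 t=1ms (window 0): ALLOW
  req#4 t=2ms (window 0): ALLOW
  req#5 t=3ms (window 0): ALLOW
  req#6 t=3ms (window 0): DENY
  req#7 t=4ms (window 1): ALLOW
  req#8 t=5ms (window 1): ALLOW
  req#9 t=6ms (window 1): ALLOW
  req#10 t=8ms (window 2): ALLOW
  req#11 t=9ms (window 2): ALLOW
  req#12 t=11ms (window 2): ALLOW

Allowed counts by window: 5 3 3

Answer: 5 3 3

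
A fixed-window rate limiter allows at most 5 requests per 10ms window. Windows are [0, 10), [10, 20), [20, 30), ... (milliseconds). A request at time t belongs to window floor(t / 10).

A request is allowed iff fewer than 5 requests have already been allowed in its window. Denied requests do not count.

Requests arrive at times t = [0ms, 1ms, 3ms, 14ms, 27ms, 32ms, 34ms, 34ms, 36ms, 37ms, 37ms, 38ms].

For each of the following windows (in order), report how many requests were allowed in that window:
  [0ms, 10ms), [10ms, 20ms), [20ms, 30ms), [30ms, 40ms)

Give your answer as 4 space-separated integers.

Processing requests:
  req#1 t=0ms (window 0): ALLOW
  req#2 t=1ms (window 0): ALLOW
  req#3 t=3ms (window 0): ALLOW
  req#4 t=14ms (window 1): ALLOW
  req#5 t=27ms (window 2): ALLOW
  req#6 t=32ms (window 3): ALLOW
  req#7 t=34ms (window 3): ALLOW
  req#8 t=34ms (window 3): ALLOW
  req#9 t=36ms (window 3): ALLOW
  req#10 t=37ms (window 3): ALLOW
  req#11 t=37ms (window 3): DENY
  req#12 t=38ms (window 3): DENY

Allowed counts by window: 3 1 1 5

Answer: 3 1 1 5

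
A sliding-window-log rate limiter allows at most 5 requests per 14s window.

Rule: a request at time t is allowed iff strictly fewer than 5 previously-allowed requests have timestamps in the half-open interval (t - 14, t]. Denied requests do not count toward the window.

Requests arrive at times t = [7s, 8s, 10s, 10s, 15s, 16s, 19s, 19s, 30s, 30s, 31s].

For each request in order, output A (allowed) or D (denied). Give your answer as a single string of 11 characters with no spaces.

Answer: AAAAADDDAAA

Derivation:
Tracking allowed requests in the window:
  req#1 t=7s: ALLOW
  req#2 t=8s: ALLOW
  req#3 t=10s: ALLOW
  req#4 t=10s: ALLOW
  req#5 t=15s: ALLOW
  req#6 t=16s: DENY
  req#7 t=19s: DENY
  req#8 t=19s: DENY
  req#9 t=30s: ALLOW
  req#10 t=30s: ALLOW
  req#11 t=31s: ALLOW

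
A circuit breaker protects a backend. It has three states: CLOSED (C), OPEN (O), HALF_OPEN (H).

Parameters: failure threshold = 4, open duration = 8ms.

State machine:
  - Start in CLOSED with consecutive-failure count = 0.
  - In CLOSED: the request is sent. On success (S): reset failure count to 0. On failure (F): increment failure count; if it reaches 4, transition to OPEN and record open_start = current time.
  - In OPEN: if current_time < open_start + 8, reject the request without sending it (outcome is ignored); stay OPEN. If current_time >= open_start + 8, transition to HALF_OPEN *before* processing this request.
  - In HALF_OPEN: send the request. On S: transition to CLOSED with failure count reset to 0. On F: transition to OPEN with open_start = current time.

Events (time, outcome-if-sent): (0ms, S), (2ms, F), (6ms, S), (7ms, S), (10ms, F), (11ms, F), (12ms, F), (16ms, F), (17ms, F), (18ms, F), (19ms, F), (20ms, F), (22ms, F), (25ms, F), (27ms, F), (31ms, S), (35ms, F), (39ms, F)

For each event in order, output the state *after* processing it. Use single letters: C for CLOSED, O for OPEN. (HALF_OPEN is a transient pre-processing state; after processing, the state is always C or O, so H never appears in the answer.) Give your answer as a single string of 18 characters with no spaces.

State after each event:
  event#1 t=0ms outcome=S: state=CLOSED
  event#2 t=2ms outcome=F: state=CLOSED
  event#3 t=6ms outcome=S: state=CLOSED
  event#4 t=7ms outcome=S: state=CLOSED
  event#5 t=10ms outcome=F: state=CLOSED
  event#6 t=11ms outcome=F: state=CLOSED
  event#7 t=12ms outcome=F: state=CLOSED
  event#8 t=16ms outcome=F: state=OPEN
  event#9 t=17ms outcome=F: state=OPEN
  event#10 t=18ms outcome=F: state=OPEN
  event#11 t=19ms outcome=F: state=OPEN
  event#12 t=20ms outcome=F: state=OPEN
  event#13 t=22ms outcome=F: state=OPEN
  event#14 t=25ms outcome=F: state=OPEN
  event#15 t=27ms outcome=F: state=OPEN
  event#16 t=31ms outcome=S: state=OPEN
  event#17 t=35ms outcome=F: state=OPEN
  event#18 t=39ms outcome=F: state=OPEN

Answer: CCCCCCCOOOOOOOOOOO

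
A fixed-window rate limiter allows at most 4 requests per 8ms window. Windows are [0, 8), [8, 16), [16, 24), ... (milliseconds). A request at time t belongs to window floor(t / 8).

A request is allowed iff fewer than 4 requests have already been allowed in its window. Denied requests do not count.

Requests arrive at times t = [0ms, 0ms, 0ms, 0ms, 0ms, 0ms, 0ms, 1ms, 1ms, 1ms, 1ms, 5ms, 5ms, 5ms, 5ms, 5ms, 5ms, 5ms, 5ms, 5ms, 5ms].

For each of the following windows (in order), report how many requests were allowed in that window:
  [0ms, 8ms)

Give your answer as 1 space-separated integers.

Answer: 4

Derivation:
Processing requests:
  req#1 t=0ms (window 0): ALLOW
  req#2 t=0ms (window 0): ALLOW
  req#3 t=0ms (window 0): ALLOW
  req#4 t=0ms (window 0): ALLOW
  req#5 t=0ms (window 0): DENY
  req#6 t=0ms (window 0): DENY
  req#7 t=0ms (window 0): DENY
  req#8 t=1ms (window 0): DENY
  req#9 t=1ms (window 0): DENY
  req#10 t=1ms (window 0): DENY
  req#11 t=1ms (window 0): DENY
  req#12 t=5ms (window 0): DENY
  req#13 t=5ms (window 0): DENY
  req#14 t=5ms (window 0): DENY
  req#15 t=5ms (window 0): DENY
  req#16 t=5ms (window 0): DENY
  req#17 t=5ms (window 0): DENY
  req#18 t=5ms (window 0): DENY
  req#19 t=5ms (window 0): DENY
  req#20 t=5ms (window 0): DENY
  req#21 t=5ms (window 0): DENY

Allowed counts by window: 4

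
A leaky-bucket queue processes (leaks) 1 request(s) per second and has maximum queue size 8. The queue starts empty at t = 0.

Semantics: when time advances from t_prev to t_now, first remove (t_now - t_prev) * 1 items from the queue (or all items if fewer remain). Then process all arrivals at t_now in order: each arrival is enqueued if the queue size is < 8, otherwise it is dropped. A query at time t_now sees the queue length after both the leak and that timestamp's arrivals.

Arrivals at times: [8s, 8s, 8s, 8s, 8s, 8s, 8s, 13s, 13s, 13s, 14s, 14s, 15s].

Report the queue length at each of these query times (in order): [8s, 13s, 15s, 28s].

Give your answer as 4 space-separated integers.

Queue lengths at query times:
  query t=8s: backlog = 7
  query t=13s: backlog = 5
  query t=15s: backlog = 6
  query t=28s: backlog = 0

Answer: 7 5 6 0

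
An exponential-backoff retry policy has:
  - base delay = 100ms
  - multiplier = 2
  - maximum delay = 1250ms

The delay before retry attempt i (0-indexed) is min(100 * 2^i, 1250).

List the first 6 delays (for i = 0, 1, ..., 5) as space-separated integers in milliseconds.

Computing each delay:
  i=0: min(100*2^0, 1250) = 100
  i=1: min(100*2^1, 1250) = 200
  i=2: min(100*2^2, 1250) = 400
  i=3: min(100*2^3, 1250) = 800
  i=4: min(100*2^4, 1250) = 1250
  i=5: min(100*2^5, 1250) = 1250

Answer: 100 200 400 800 1250 1250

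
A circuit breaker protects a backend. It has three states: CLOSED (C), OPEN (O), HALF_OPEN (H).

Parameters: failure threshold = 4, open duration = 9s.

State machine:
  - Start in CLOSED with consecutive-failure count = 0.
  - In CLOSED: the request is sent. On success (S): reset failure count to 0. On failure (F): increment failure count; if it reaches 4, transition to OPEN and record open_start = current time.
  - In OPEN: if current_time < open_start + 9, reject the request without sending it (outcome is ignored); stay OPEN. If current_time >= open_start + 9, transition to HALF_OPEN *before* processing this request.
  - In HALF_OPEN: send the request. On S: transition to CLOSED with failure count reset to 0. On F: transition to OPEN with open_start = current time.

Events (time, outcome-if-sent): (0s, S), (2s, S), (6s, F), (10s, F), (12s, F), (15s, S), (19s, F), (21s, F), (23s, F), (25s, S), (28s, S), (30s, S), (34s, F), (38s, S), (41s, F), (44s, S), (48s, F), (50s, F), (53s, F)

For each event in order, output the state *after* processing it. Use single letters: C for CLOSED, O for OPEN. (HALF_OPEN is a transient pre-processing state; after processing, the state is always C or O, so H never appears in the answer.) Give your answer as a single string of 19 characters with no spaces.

State after each event:
  event#1 t=0s outcome=S: state=CLOSED
  event#2 t=2s outcome=S: state=CLOSED
  event#3 t=6s outcome=F: state=CLOSED
  event#4 t=10s outcome=F: state=CLOSED
  event#5 t=12s outcome=F: state=CLOSED
  event#6 t=15s outcome=S: state=CLOSED
  event#7 t=19s outcome=F: state=CLOSED
  event#8 t=21s outcome=F: state=CLOSED
  event#9 t=23s outcome=F: state=CLOSED
  event#10 t=25s outcome=S: state=CLOSED
  event#11 t=28s outcome=S: state=CLOSED
  event#12 t=30s outcome=S: state=CLOSED
  event#13 t=34s outcome=F: state=CLOSED
  event#14 t=38s outcome=S: state=CLOSED
  event#15 t=41s outcome=F: state=CLOSED
  event#16 t=44s outcome=S: state=CLOSED
  event#17 t=48s outcome=F: state=CLOSED
  event#18 t=50s outcome=F: state=CLOSED
  event#19 t=53s outcome=F: state=CLOSED

Answer: CCCCCCCCCCCCCCCCCCC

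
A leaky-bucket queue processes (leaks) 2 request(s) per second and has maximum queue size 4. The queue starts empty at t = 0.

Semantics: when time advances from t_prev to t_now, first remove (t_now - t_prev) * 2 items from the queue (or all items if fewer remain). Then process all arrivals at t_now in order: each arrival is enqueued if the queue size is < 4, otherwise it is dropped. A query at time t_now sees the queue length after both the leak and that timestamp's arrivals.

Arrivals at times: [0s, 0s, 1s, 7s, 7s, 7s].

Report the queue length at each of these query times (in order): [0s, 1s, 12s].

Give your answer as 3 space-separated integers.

Answer: 2 1 0

Derivation:
Queue lengths at query times:
  query t=0s: backlog = 2
  query t=1s: backlog = 1
  query t=12s: backlog = 0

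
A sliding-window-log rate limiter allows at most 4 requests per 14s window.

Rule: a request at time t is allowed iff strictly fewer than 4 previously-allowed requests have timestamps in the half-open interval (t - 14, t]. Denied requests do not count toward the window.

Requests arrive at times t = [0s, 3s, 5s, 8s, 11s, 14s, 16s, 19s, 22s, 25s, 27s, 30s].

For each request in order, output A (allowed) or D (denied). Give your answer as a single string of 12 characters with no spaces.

Answer: AAAADADAAADA

Derivation:
Tracking allowed requests in the window:
  req#1 t=0s: ALLOW
  req#2 t=3s: ALLOW
  req#3 t=5s: ALLOW
  req#4 t=8s: ALLOW
  req#5 t=11s: DENY
  req#6 t=14s: ALLOW
  req#7 t=16s: DENY
  req#8 t=19s: ALLOW
  req#9 t=22s: ALLOW
  req#10 t=25s: ALLOW
  req#11 t=27s: DENY
  req#12 t=30s: ALLOW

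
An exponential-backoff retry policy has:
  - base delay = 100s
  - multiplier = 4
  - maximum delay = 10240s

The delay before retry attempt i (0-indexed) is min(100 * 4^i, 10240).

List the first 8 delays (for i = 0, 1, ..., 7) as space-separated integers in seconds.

Computing each delay:
  i=0: min(100*4^0, 10240) = 100
  i=1: min(100*4^1, 10240) = 400
  i=2: min(100*4^2, 10240) = 1600
  i=3: min(100*4^3, 10240) = 6400
  i=4: min(100*4^4, 10240) = 10240
  i=5: min(100*4^5, 10240) = 10240
  i=6: min(100*4^6, 10240) = 10240
  i=7: min(100*4^7, 10240) = 10240

Answer: 100 400 1600 6400 10240 10240 10240 10240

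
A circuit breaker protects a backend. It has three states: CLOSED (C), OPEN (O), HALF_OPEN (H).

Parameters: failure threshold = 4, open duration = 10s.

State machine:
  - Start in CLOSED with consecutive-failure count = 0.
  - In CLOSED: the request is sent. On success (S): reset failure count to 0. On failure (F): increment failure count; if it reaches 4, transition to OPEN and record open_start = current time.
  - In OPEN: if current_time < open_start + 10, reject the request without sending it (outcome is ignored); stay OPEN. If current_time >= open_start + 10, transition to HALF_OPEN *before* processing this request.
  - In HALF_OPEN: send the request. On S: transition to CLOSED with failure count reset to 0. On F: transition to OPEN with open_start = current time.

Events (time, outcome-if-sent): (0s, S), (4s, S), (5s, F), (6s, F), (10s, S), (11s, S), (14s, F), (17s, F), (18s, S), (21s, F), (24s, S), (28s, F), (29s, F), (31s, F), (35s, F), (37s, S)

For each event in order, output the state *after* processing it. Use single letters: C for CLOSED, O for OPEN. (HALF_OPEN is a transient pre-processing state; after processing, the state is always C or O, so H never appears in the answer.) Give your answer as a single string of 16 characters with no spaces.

State after each event:
  event#1 t=0s outcome=S: state=CLOSED
  event#2 t=4s outcome=S: state=CLOSED
  event#3 t=5s outcome=F: state=CLOSED
  event#4 t=6s outcome=F: state=CLOSED
  event#5 t=10s outcome=S: state=CLOSED
  event#6 t=11s outcome=S: state=CLOSED
  event#7 t=14s outcome=F: state=CLOSED
  event#8 t=17s outcome=F: state=CLOSED
  event#9 t=18s outcome=S: state=CLOSED
  event#10 t=21s outcome=F: state=CLOSED
  event#11 t=24s outcome=S: state=CLOSED
  event#12 t=28s outcome=F: state=CLOSED
  event#13 t=29s outcome=F: state=CLOSED
  event#14 t=31s outcome=F: state=CLOSED
  event#15 t=35s outcome=F: state=OPEN
  event#16 t=37s outcome=S: state=OPEN

Answer: CCCCCCCCCCCCCCOO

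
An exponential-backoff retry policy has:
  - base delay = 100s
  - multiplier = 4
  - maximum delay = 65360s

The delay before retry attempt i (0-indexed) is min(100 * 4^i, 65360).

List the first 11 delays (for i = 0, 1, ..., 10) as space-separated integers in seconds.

Computing each delay:
  i=0: min(100*4^0, 65360) = 100
  i=1: min(100*4^1, 65360) = 400
  i=2: min(100*4^2, 65360) = 1600
  i=3: min(100*4^3, 65360) = 6400
  i=4: min(100*4^4, 65360) = 25600
  i=5: min(100*4^5, 65360) = 65360
  i=6: min(100*4^6, 65360) = 65360
  i=7: min(100*4^7, 65360) = 65360
  i=8: min(100*4^8, 65360) = 65360
  i=9: min(100*4^9, 65360) = 65360
  i=10: min(100*4^10, 65360) = 65360

Answer: 100 400 1600 6400 25600 65360 65360 65360 65360 65360 65360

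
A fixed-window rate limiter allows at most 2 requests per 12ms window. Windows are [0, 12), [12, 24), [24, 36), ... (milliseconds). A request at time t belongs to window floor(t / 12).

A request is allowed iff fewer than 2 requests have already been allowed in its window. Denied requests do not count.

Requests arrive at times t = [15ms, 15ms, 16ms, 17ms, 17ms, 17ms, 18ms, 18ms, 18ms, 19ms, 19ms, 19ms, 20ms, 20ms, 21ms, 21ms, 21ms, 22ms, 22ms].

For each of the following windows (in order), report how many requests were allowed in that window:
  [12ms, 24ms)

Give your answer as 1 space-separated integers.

Answer: 2

Derivation:
Processing requests:
  req#1 t=15ms (window 1): ALLOW
  req#2 t=15ms (window 1): ALLOW
  req#3 t=16ms (window 1): DENY
  req#4 t=17ms (window 1): DENY
  req#5 t=17ms (window 1): DENY
  req#6 t=17ms (window 1): DENY
  req#7 t=18ms (window 1): DENY
  req#8 t=18ms (window 1): DENY
  req#9 t=18ms (window 1): DENY
  req#10 t=19ms (window 1): DENY
  req#11 t=19ms (window 1): DENY
  req#12 t=19ms (window 1): DENY
  req#13 t=20ms (window 1): DENY
  req#14 t=20ms (window 1): DENY
  req#15 t=21ms (window 1): DENY
  req#16 t=21ms (window 1): DENY
  req#17 t=21ms (window 1): DENY
  req#18 t=22ms (window 1): DENY
  req#19 t=22ms (window 1): DENY

Allowed counts by window: 2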